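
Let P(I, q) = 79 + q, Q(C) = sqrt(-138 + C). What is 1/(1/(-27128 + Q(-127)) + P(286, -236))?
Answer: -115540825021/18139913787394 + I*sqrt(265)/18139913787394 ≈ -0.0063694 + 8.974e-13*I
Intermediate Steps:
1/(1/(-27128 + Q(-127)) + P(286, -236)) = 1/(1/(-27128 + sqrt(-138 - 127)) + (79 - 236)) = 1/(1/(-27128 + sqrt(-265)) - 157) = 1/(1/(-27128 + I*sqrt(265)) - 157) = 1/(-157 + 1/(-27128 + I*sqrt(265)))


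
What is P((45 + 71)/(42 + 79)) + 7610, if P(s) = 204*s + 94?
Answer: 955848/121 ≈ 7899.6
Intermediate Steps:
P(s) = 94 + 204*s
P((45 + 71)/(42 + 79)) + 7610 = (94 + 204*((45 + 71)/(42 + 79))) + 7610 = (94 + 204*(116/121)) + 7610 = (94 + 23664/121) + 7610 = 35038/121 + 7610 = 955848/121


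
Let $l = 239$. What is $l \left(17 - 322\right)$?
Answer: $-72895$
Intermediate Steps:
$l \left(17 - 322\right) = 239 \left(17 - 322\right) = 239 \left(-305\right) = -72895$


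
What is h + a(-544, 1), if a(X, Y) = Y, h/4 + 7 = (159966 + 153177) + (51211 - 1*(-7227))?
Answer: 1486297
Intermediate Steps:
h = 1486296 (h = -28 + 4*((159966 + 153177) + (51211 - 1*(-7227))) = -28 + 4*(313143 + (51211 + 7227)) = -28 + 4*(313143 + 58438) = -28 + 4*371581 = -28 + 1486324 = 1486296)
h + a(-544, 1) = 1486296 + 1 = 1486297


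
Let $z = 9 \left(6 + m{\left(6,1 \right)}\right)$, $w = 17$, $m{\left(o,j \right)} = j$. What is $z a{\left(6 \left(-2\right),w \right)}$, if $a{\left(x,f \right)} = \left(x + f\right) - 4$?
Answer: $63$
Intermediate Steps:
$z = 63$ ($z = 9 \left(6 + 1\right) = 9 \cdot 7 = 63$)
$a{\left(x,f \right)} = -4 + f + x$ ($a{\left(x,f \right)} = \left(f + x\right) - 4 = -4 + f + x$)
$z a{\left(6 \left(-2\right),w \right)} = 63 \left(-4 + 17 + 6 \left(-2\right)\right) = 63 \left(-4 + 17 - 12\right) = 63 \cdot 1 = 63$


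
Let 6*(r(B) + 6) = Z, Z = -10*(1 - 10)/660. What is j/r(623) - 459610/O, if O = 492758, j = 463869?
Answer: -5028713974159/64797677 ≈ -77606.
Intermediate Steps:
Z = 3/22 (Z = -10*(-9)*(1/660) = 90*(1/660) = 3/22 ≈ 0.13636)
r(B) = -263/44 (r(B) = -6 + (1/6)*(3/22) = -6 + 1/44 = -263/44)
j/r(623) - 459610/O = 463869/(-263/44) - 459610/492758 = 463869*(-44/263) - 459610*1/492758 = -20410236/263 - 229805/246379 = -5028713974159/64797677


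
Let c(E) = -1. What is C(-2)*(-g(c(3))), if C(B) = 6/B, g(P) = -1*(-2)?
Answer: 6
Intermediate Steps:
g(P) = 2
C(-2)*(-g(c(3))) = (6/(-2))*(-1*2) = (6*(-½))*(-2) = -3*(-2) = 6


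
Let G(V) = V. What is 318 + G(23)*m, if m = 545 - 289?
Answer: 6206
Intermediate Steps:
m = 256
318 + G(23)*m = 318 + 23*256 = 318 + 5888 = 6206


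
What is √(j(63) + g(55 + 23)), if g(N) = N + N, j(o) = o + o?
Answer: √282 ≈ 16.793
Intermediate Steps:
j(o) = 2*o
g(N) = 2*N
√(j(63) + g(55 + 23)) = √(2*63 + 2*(55 + 23)) = √(126 + 2*78) = √(126 + 156) = √282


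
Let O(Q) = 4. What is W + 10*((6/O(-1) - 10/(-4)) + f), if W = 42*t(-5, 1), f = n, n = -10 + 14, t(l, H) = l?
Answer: -130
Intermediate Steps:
n = 4
f = 4
W = -210 (W = 42*(-5) = -210)
W + 10*((6/O(-1) - 10/(-4)) + f) = -210 + 10*((6/4 - 10/(-4)) + 4) = -210 + 10*((6*(1/4) - 10*(-1/4)) + 4) = -210 + 10*((3/2 + 5/2) + 4) = -210 + 10*(4 + 4) = -210 + 10*8 = -210 + 80 = -130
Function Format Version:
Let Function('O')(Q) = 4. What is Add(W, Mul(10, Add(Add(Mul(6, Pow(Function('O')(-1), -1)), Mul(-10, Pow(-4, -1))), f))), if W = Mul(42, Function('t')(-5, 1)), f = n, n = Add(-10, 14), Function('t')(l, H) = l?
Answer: -130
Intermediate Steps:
n = 4
f = 4
W = -210 (W = Mul(42, -5) = -210)
Add(W, Mul(10, Add(Add(Mul(6, Pow(Function('O')(-1), -1)), Mul(-10, Pow(-4, -1))), f))) = Add(-210, Mul(10, Add(Add(Mul(6, Pow(4, -1)), Mul(-10, Pow(-4, -1))), 4))) = Add(-210, Mul(10, Add(Add(Mul(6, Rational(1, 4)), Mul(-10, Rational(-1, 4))), 4))) = Add(-210, Mul(10, Add(Add(Rational(3, 2), Rational(5, 2)), 4))) = Add(-210, Mul(10, Add(4, 4))) = Add(-210, Mul(10, 8)) = Add(-210, 80) = -130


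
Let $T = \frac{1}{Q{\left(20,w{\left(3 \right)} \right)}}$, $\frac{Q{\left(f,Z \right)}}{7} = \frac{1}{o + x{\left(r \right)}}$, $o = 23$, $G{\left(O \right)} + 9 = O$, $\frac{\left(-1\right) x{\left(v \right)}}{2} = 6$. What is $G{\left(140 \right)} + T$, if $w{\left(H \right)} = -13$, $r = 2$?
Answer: $\frac{928}{7} \approx 132.57$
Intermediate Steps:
$x{\left(v \right)} = -12$ ($x{\left(v \right)} = \left(-2\right) 6 = -12$)
$G{\left(O \right)} = -9 + O$
$Q{\left(f,Z \right)} = \frac{7}{11}$ ($Q{\left(f,Z \right)} = \frac{7}{23 - 12} = \frac{7}{11}$)
$T = \frac{11}{7}$ ($T = \frac{1}{\frac{7}{11}} = \frac{11}{7} \approx 1.5714$)
$G{\left(140 \right)} + T = \left(-9 + 140\right) + \frac{11}{7} = 131 + \frac{11}{7} = \frac{928}{7}$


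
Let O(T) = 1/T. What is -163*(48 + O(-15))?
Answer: -117197/15 ≈ -7813.1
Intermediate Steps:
-163*(48 + O(-15)) = -163*(48 + 1/(-15)) = -163*(48 - 1/15) = -163*719/15 = -117197/15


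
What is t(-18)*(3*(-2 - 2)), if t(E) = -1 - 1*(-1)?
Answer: 0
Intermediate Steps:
t(E) = 0 (t(E) = -1 + 1 = 0)
t(-18)*(3*(-2 - 2)) = 0*(3*(-2 - 2)) = 0*(3*(-4)) = 0*(-12) = 0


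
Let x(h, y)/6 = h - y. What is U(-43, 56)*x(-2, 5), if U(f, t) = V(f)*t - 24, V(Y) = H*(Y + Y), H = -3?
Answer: -605808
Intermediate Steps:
x(h, y) = -6*y + 6*h (x(h, y) = 6*(h - y) = -6*y + 6*h)
V(Y) = -6*Y (V(Y) = -3*(Y + Y) = -6*Y)
U(f, t) = -24 - 6*f*t (U(f, t) = (-6*f)*t - 24 = -6*f*t - 24 = -24 - 6*f*t)
U(-43, 56)*x(-2, 5) = (-24 - 6*(-43)*56)*(-6*5 + 6*(-2)) = (-24 + 14448)*(-30 - 12) = 14424*(-42) = -605808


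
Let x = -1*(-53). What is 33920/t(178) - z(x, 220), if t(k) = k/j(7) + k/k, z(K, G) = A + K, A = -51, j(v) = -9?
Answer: -305618/169 ≈ -1808.4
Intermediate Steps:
x = 53
z(K, G) = -51 + K
t(k) = 1 - k/9 (t(k) = k/(-9) + k/k = k*(-⅑) + 1 = -k/9 + 1 = 1 - k/9)
33920/t(178) - z(x, 220) = 33920/(1 - ⅑*178) - (-51 + 53) = 33920/(1 - 178/9) - 1*2 = 33920/(-169/9) - 2 = 33920*(-9/169) - 2 = -305280/169 - 2 = -305618/169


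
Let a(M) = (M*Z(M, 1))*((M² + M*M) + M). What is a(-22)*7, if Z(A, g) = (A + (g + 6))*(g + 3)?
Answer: 8741040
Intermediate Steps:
Z(A, g) = (3 + g)*(6 + A + g) (Z(A, g) = (A + (6 + g))*(3 + g) = (6 + A + g)*(3 + g) = (3 + g)*(6 + A + g))
a(M) = M*(28 + 4*M)*(M + 2*M²) (a(M) = (M*(18 + 1² + 3*M + 9*1 + M*1))*((M² + M*M) + M) = (M*(18 + 1 + 3*M + 9 + M))*((M² + M²) + M) = (M*(28 + 4*M))*(2*M² + M) = (M*(28 + 4*M))*(M + 2*M²) = M*(28 + 4*M)*(M + 2*M²))
a(-22)*7 = (4*(-22)²*(1 + 2*(-22))*(7 - 22))*7 = (4*484*(1 - 44)*(-15))*7 = (4*484*(-43)*(-15))*7 = 1248720*7 = 8741040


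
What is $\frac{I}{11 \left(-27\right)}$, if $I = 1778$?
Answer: $- \frac{1778}{297} \approx -5.9865$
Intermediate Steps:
$\frac{I}{11 \left(-27\right)} = \frac{1778}{11 \left(-27\right)} = \frac{1778}{-297} = 1778 \left(- \frac{1}{297}\right) = - \frac{1778}{297}$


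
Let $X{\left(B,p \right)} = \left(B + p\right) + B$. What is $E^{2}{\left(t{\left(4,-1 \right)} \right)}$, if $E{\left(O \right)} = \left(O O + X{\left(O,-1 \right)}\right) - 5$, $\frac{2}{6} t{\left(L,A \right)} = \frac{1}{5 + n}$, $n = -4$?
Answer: $81$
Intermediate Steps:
$X{\left(B,p \right)} = p + 2 B$
$t{\left(L,A \right)} = 3$ ($t{\left(L,A \right)} = \frac{3}{5 - 4} = \frac{3}{1} = 3 \cdot 1 = 3$)
$E{\left(O \right)} = -6 + O^{2} + 2 O$ ($E{\left(O \right)} = \left(O O + \left(-1 + 2 O\right)\right) - 5 = \left(O^{2} + \left(-1 + 2 O\right)\right) - 5 = \left(-1 + O^{2} + 2 O\right) - 5 = -6 + O^{2} + 2 O$)
$E^{2}{\left(t{\left(4,-1 \right)} \right)} = \left(-6 + 3^{2} + 2 \cdot 3\right)^{2} = \left(-6 + 9 + 6\right)^{2} = 9^{2} = 81$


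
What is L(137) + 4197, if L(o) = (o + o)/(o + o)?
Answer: 4198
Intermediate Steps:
L(o) = 1 (L(o) = (2*o)/((2*o)) = (2*o)*(1/(2*o)) = 1)
L(137) + 4197 = 1 + 4197 = 4198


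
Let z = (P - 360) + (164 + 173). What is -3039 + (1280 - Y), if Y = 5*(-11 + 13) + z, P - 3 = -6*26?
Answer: -1593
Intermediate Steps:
P = -153 (P = 3 - 6*26 = 3 - 156 = -153)
z = -176 (z = (-153 - 360) + (164 + 173) = -513 + 337 = -176)
Y = -166 (Y = 5*(-11 + 13) - 176 = 5*2 - 176 = 10 - 176 = -166)
-3039 + (1280 - Y) = -3039 + (1280 - 1*(-166)) = -3039 + (1280 + 166) = -3039 + 1446 = -1593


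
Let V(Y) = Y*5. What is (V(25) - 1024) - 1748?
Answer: -2647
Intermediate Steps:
V(Y) = 5*Y
(V(25) - 1024) - 1748 = (5*25 - 1024) - 1748 = (125 - 1024) - 1748 = -899 - 1748 = -2647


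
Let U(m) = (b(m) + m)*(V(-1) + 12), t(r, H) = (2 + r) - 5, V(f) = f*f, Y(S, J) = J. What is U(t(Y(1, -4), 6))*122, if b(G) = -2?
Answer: -14274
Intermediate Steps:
V(f) = f²
t(r, H) = -3 + r
U(m) = -26 + 13*m (U(m) = (-2 + m)*((-1)² + 12) = (-2 + m)*(1 + 12) = (-2 + m)*13 = -26 + 13*m)
U(t(Y(1, -4), 6))*122 = (-26 + 13*(-3 - 4))*122 = (-26 + 13*(-7))*122 = (-26 - 91)*122 = -117*122 = -14274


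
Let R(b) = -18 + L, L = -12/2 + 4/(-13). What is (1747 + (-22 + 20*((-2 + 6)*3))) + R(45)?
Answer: 25229/13 ≈ 1940.7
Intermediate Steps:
L = -82/13 (L = -12*½ + 4*(-1/13) = -6 - 4/13 = -82/13 ≈ -6.3077)
R(b) = -316/13 (R(b) = -18 - 82/13 = -316/13)
(1747 + (-22 + 20*((-2 + 6)*3))) + R(45) = (1747 + (-22 + 20*((-2 + 6)*3))) - 316/13 = (1747 + (-22 + 20*(4*3))) - 316/13 = (1747 + (-22 + 20*12)) - 316/13 = (1747 + (-22 + 240)) - 316/13 = (1747 + 218) - 316/13 = 1965 - 316/13 = 25229/13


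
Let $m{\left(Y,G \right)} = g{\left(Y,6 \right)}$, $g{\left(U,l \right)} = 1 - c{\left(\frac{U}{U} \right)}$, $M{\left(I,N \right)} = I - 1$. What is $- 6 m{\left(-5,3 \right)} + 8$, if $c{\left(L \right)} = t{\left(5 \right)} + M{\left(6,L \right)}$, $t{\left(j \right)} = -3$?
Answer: $14$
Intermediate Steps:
$M{\left(I,N \right)} = -1 + I$ ($M{\left(I,N \right)} = I - 1 = -1 + I$)
$c{\left(L \right)} = 2$ ($c{\left(L \right)} = -3 + \left(-1 + 6\right) = -3 + 5 = 2$)
$g{\left(U,l \right)} = -1$ ($g{\left(U,l \right)} = 1 - 2 = -1$)
$m{\left(Y,G \right)} = -1$
$- 6 m{\left(-5,3 \right)} + 8 = \left(-6\right) \left(-1\right) + 8 = 6 + 8 = 14$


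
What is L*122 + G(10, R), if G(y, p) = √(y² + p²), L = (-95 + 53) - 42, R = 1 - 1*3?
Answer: -10248 + 2*√26 ≈ -10238.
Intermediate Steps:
R = -2 (R = 1 - 3 = -2)
L = -84 (L = -42 - 42 = -84)
G(y, p) = √(p² + y²)
L*122 + G(10, R) = -84*122 + √((-2)² + 10²) = -10248 + √(4 + 100) = -10248 + √104 = -10248 + 2*√26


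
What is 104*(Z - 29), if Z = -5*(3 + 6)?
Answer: -7696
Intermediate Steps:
Z = -45 (Z = -5*9 = -45)
104*(Z - 29) = 104*(-45 - 29) = 104*(-74) = -7696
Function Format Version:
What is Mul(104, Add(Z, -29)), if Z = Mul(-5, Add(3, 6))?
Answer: -7696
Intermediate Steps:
Z = -45 (Z = Mul(-5, 9) = -45)
Mul(104, Add(Z, -29)) = Mul(104, Add(-45, -29)) = Mul(104, -74) = -7696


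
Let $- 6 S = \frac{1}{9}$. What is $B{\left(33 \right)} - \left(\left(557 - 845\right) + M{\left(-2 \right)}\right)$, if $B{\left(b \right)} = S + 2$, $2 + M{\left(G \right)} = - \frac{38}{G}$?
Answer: $\frac{14741}{54} \approx 272.98$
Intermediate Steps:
$M{\left(G \right)} = -2 - \frac{38}{G}$
$S = - \frac{1}{54}$ ($S = - \frac{1}{6 \cdot 9} = \left(- \frac{1}{6}\right) \frac{1}{9} = - \frac{1}{54} \approx -0.018519$)
$B{\left(b \right)} = \frac{107}{54}$ ($B{\left(b \right)} = - \frac{1}{54} + 2 = \frac{107}{54}$)
$B{\left(33 \right)} - \left(\left(557 - 845\right) + M{\left(-2 \right)}\right) = \frac{107}{54} - \left(\left(557 - 845\right) - \left(2 + \frac{38}{-2}\right)\right) = \frac{107}{54} - \left(-288 - -17\right) = \frac{107}{54} - \left(-288 + \left(-2 + 19\right)\right) = \frac{107}{54} - \left(-288 + 17\right) = \frac{107}{54} - -271 = \frac{107}{54} + 271 = \frac{14741}{54}$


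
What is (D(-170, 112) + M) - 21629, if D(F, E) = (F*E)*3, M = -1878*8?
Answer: -93773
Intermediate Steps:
M = -15024
D(F, E) = 3*E*F (D(F, E) = (E*F)*3 = 3*E*F)
(D(-170, 112) + M) - 21629 = (3*112*(-170) - 15024) - 21629 = (-57120 - 15024) - 21629 = -72144 - 21629 = -93773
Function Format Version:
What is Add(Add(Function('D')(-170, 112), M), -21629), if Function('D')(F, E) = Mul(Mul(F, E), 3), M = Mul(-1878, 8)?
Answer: -93773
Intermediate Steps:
M = -15024
Function('D')(F, E) = Mul(3, E, F) (Function('D')(F, E) = Mul(Mul(E, F), 3) = Mul(3, E, F))
Add(Add(Function('D')(-170, 112), M), -21629) = Add(Add(Mul(3, 112, -170), -15024), -21629) = Add(Add(-57120, -15024), -21629) = Add(-72144, -21629) = -93773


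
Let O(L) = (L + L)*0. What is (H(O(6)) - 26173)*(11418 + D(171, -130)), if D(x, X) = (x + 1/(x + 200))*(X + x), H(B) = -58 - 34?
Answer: -179579058000/371 ≈ -4.8404e+8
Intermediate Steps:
O(L) = 0 (O(L) = (2*L)*0 = 0)
H(B) = -92
D(x, X) = (X + x)*(x + 1/(200 + x)) (D(x, X) = (x + 1/(200 + x))*(X + x) = (X + x)*(x + 1/(200 + x)))
(H(O(6)) - 26173)*(11418 + D(171, -130)) = (-92 - 26173)*(11418 + (-130 + 171 + 171³ + 200*171² - 130*171² + 200*(-130)*171)/(200 + 171)) = -26265*(11418 + (-130 + 171 + 5000211 + 200*29241 - 130*29241 - 4446000)/371) = -26265*(11418 + (-130 + 171 + 5000211 + 5848200 - 3801330 - 4446000)/371) = -26265*(11418 + (1/371)*2601122) = -26265*(11418 + 2601122/371) = -26265*6837200/371 = -179579058000/371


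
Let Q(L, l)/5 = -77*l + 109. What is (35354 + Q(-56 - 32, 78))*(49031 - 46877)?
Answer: 12641826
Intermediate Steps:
Q(L, l) = 545 - 385*l (Q(L, l) = 5*(-77*l + 109) = 5*(109 - 77*l) = 545 - 385*l)
(35354 + Q(-56 - 32, 78))*(49031 - 46877) = (35354 + (545 - 385*78))*(49031 - 46877) = (35354 + (545 - 30030))*2154 = (35354 - 29485)*2154 = 5869*2154 = 12641826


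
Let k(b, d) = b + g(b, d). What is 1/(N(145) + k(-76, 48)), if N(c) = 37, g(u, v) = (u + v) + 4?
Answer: -1/63 ≈ -0.015873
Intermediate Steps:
g(u, v) = 4 + u + v
k(b, d) = 4 + d + 2*b (k(b, d) = b + (4 + b + d) = 4 + d + 2*b)
1/(N(145) + k(-76, 48)) = 1/(37 + (4 + 48 + 2*(-76))) = 1/(37 + (4 + 48 - 152)) = 1/(37 - 100) = 1/(-63) = -1/63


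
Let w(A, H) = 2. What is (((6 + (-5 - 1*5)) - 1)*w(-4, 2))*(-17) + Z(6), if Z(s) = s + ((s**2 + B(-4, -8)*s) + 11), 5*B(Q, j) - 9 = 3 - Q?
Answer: 1211/5 ≈ 242.20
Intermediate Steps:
B(Q, j) = 12/5 - Q/5 (B(Q, j) = 9/5 + (3 - Q)/5 = 9/5 + (3/5 - Q/5) = 12/5 - Q/5)
Z(s) = 11 + s**2 + 21*s/5 (Z(s) = s + ((s**2 + (12/5 - 1/5*(-4))*s) + 11) = s + ((s**2 + (12/5 + 4/5)*s) + 11) = s + ((s**2 + 16*s/5) + 11) = s + (11 + s**2 + 16*s/5) = 11 + s**2 + 21*s/5)
(((6 + (-5 - 1*5)) - 1)*w(-4, 2))*(-17) + Z(6) = (((6 + (-5 - 1*5)) - 1)*2)*(-17) + (11 + 6**2 + (21/5)*6) = (((6 + (-5 - 5)) - 1)*2)*(-17) + (11 + 36 + 126/5) = (((6 - 10) - 1)*2)*(-17) + 361/5 = ((-4 - 1)*2)*(-17) + 361/5 = -5*2*(-17) + 361/5 = -10*(-17) + 361/5 = 170 + 361/5 = 1211/5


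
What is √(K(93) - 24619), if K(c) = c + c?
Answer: I*√24433 ≈ 156.31*I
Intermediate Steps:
K(c) = 2*c
√(K(93) - 24619) = √(2*93 - 24619) = √(186 - 24619) = √(-24433) = I*√24433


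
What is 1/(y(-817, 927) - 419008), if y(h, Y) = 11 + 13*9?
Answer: -1/418880 ≈ -2.3873e-6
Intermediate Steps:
y(h, Y) = 128 (y(h, Y) = 11 + 117 = 128)
1/(y(-817, 927) - 419008) = 1/(128 - 419008) = 1/(-418880) = -1/418880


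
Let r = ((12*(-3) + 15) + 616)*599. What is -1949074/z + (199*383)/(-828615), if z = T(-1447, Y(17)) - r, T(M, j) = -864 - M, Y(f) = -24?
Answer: 793956133568/147419723265 ≈ 5.3857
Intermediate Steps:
r = 356405 (r = ((-36 + 15) + 616)*599 = (-21 + 616)*599 = 595*599 = 356405)
z = -355822 (z = (-864 - 1*(-1447)) - 1*356405 = (-864 + 1447) - 356405 = 583 - 356405 = -355822)
-1949074/z + (199*383)/(-828615) = -1949074/(-355822) + (199*383)/(-828615) = -1949074*(-1/355822) + 76217*(-1/828615) = 974537/177911 - 76217/828615 = 793956133568/147419723265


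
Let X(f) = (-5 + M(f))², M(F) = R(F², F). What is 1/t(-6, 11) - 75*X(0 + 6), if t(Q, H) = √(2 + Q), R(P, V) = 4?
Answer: -75 - I/2 ≈ -75.0 - 0.5*I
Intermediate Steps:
M(F) = 4
X(f) = 1 (X(f) = (-5 + 4)² = (-1)² = 1)
1/t(-6, 11) - 75*X(0 + 6) = 1/(√(2 - 6)) - 75*1 = 1/(√(-4)) - 75 = 1/(2*I) - 75 = -I/2 - 75 = -75 - I/2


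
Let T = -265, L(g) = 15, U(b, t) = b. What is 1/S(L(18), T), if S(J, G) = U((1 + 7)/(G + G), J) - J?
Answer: -265/3979 ≈ -0.066600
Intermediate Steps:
S(J, G) = -J + 4/G (S(J, G) = (1 + 7)/(G + G) - J = 8/((2*G)) - J = 8*(1/(2*G)) - J = 4/G - J = -J + 4/G)
1/S(L(18), T) = 1/(-1*15 + 4/(-265)) = 1/(-15 + 4*(-1/265)) = 1/(-15 - 4/265) = 1/(-3979/265) = -265/3979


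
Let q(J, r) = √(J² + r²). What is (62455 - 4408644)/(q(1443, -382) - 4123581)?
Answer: 17921862382809/17003918035388 + 4346189*√2228173/17003918035388 ≈ 1.0544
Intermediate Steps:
(62455 - 4408644)/(q(1443, -382) - 4123581) = (62455 - 4408644)/(√(1443² + (-382)²) - 4123581) = -4346189/(√(2082249 + 145924) - 4123581) = -4346189/(√2228173 - 4123581) = -4346189/(-4123581 + √2228173)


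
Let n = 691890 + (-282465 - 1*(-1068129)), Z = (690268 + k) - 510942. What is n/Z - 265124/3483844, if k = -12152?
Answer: 91129389250/10400145301 ≈ 8.7623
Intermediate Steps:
Z = 167174 (Z = (690268 - 12152) - 510942 = 678116 - 510942 = 167174)
n = 1477554 (n = 691890 + (-282465 + 1068129) = 691890 + 785664 = 1477554)
n/Z - 265124/3483844 = 1477554/167174 - 265124/3483844 = 1477554*(1/167174) - 265124*1/3483844 = 738777/83587 - 66281/870961 = 91129389250/10400145301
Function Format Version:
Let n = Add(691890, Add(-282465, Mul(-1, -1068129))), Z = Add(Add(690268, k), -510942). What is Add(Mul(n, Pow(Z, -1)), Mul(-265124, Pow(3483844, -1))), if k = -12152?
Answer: Rational(91129389250, 10400145301) ≈ 8.7623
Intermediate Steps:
Z = 167174 (Z = Add(Add(690268, -12152), -510942) = Add(678116, -510942) = 167174)
n = 1477554 (n = Add(691890, Add(-282465, 1068129)) = Add(691890, 785664) = 1477554)
Add(Mul(n, Pow(Z, -1)), Mul(-265124, Pow(3483844, -1))) = Add(Mul(1477554, Pow(167174, -1)), Mul(-265124, Pow(3483844, -1))) = Add(Mul(1477554, Rational(1, 167174)), Mul(-265124, Rational(1, 3483844))) = Add(Rational(738777, 83587), Rational(-66281, 870961)) = Rational(91129389250, 10400145301)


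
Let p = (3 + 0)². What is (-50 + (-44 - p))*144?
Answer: -14832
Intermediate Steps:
p = 9 (p = 3² = 9)
(-50 + (-44 - p))*144 = (-50 + (-44 - 1*9))*144 = (-50 + (-44 - 9))*144 = (-50 - 53)*144 = -103*144 = -14832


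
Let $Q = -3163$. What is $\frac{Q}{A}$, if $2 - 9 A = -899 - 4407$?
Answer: $- \frac{28467}{5308} \approx -5.363$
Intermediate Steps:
$A = \frac{5308}{9}$ ($A = \frac{2}{9} - \frac{-899 - 4407}{9} = \frac{2}{9} - - \frac{5306}{9} = \frac{2}{9} + \frac{5306}{9} = \frac{5308}{9} \approx 589.78$)
$\frac{Q}{A} = - \frac{3163}{\frac{5308}{9}} = \left(-3163\right) \frac{9}{5308} = - \frac{28467}{5308}$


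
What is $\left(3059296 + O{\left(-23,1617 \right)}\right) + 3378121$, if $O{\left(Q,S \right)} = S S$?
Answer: $9052106$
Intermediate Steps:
$O{\left(Q,S \right)} = S^{2}$
$\left(3059296 + O{\left(-23,1617 \right)}\right) + 3378121 = \left(3059296 + 1617^{2}\right) + 3378121 = \left(3059296 + 2614689\right) + 3378121 = 5673985 + 3378121 = 9052106$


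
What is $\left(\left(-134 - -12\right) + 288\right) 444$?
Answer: $73704$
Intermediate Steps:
$\left(\left(-134 - -12\right) + 288\right) 444 = \left(\left(-134 + 12\right) + 288\right) 444 = \left(-122 + 288\right) 444 = 166 \cdot 444 = 73704$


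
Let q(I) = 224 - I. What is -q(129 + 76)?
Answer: -19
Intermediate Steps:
-q(129 + 76) = -(224 - (129 + 76)) = -(224 - 1*205) = -(224 - 205) = -1*19 = -19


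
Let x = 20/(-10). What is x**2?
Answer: 4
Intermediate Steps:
x = -2 (x = 20*(-1/10) = -2)
x**2 = (-2)**2 = 4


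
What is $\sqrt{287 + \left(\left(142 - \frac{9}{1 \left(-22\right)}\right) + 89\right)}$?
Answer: $\frac{\sqrt{250910}}{22} \approx 22.769$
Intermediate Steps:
$\sqrt{287 + \left(\left(142 - \frac{9}{1 \left(-22\right)}\right) + 89\right)} = \sqrt{287 + \left(\left(142 - \frac{9}{-22}\right) + 89\right)} = \sqrt{287 + \left(\left(142 - - \frac{9}{22}\right) + 89\right)} = \sqrt{287 + \left(\left(142 + \frac{9}{22}\right) + 89\right)} = \sqrt{287 + \left(\frac{3133}{22} + 89\right)} = \sqrt{287 + \frac{5091}{22}} = \sqrt{\frac{11405}{22}} = \frac{\sqrt{250910}}{22}$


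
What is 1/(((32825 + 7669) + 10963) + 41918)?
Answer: 1/93375 ≈ 1.0710e-5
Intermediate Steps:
1/(((32825 + 7669) + 10963) + 41918) = 1/((40494 + 10963) + 41918) = 1/(51457 + 41918) = 1/93375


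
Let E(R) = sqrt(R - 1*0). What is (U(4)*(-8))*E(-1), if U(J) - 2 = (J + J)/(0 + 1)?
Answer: -80*I ≈ -80.0*I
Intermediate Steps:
U(J) = 2 + 2*J (U(J) = 2 + (J + J)/(0 + 1) = 2 + (2*J)/1 = 2 + (2*J)*1 = 2 + 2*J)
E(R) = sqrt(R) (E(R) = sqrt(R + 0) = sqrt(R))
(U(4)*(-8))*E(-1) = ((2 + 2*4)*(-8))*sqrt(-1) = ((2 + 8)*(-8))*I = (10*(-8))*I = -80*I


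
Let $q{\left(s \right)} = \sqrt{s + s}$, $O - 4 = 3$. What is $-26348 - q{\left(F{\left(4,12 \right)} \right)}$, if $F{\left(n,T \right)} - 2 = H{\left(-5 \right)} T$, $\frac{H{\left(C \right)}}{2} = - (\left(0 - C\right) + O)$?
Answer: $-26348 - 2 i \sqrt{143} \approx -26348.0 - 23.917 i$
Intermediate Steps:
$O = 7$ ($O = 4 + 3 = 7$)
$H{\left(C \right)} = -14 + 2 C$ ($H{\left(C \right)} = 2 \left(- (\left(0 - C\right) + 7)\right) = 2 \left(- (- C + 7)\right) = 2 \left(- (7 - C)\right) = 2 \left(-7 + C\right) = -14 + 2 C$)
$F{\left(n,T \right)} = 2 - 24 T$ ($F{\left(n,T \right)} = 2 + \left(-14 + 2 \left(-5\right)\right) T = 2 + \left(-14 - 10\right) T = 2 - 24 T$)
$q{\left(s \right)} = \sqrt{2} \sqrt{s}$ ($q{\left(s \right)} = \sqrt{2 s} = \sqrt{2} \sqrt{s}$)
$-26348 - q{\left(F{\left(4,12 \right)} \right)} = -26348 - \sqrt{2} \sqrt{2 - 288} = -26348 - \sqrt{2} \sqrt{-286} = -26348 - \sqrt{2} i \sqrt{286} = -26348 - 2 i \sqrt{143}$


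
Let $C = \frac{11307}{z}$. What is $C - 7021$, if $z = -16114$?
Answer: $- \frac{113147701}{16114} \approx -7021.7$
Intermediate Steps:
$C = - \frac{11307}{16114}$ ($C = \frac{11307}{-16114} = 11307 \left(- \frac{1}{16114}\right) = - \frac{11307}{16114} \approx -0.70169$)
$C - 7021 = - \frac{11307}{16114} - 7021 = - \frac{113147701}{16114}$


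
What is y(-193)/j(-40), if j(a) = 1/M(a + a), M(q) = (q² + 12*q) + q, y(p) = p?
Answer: -1034480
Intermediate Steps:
M(q) = q² + 13*q
j(a) = 1/(2*a*(13 + 2*a)) (j(a) = 1/((a + a)*(13 + (a + a))) = 1/((2*a)*(13 + 2*a)) = 1/(2*a*(13 + 2*a)))
y(-193)/j(-40) = -193/((½)/(-40*(13 + 2*(-40)))) = -193/((½)*(-1/40)/(13 - 80)) = -193/((½)*(-1/40)/(-67)) = -193/((½)*(-1/40)*(-1/67)) = -193/1/5360 = -193*5360 = -1034480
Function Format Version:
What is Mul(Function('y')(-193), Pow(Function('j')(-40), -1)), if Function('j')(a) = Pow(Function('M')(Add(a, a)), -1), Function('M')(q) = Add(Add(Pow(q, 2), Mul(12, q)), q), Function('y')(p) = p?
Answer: -1034480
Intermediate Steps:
Function('M')(q) = Add(Pow(q, 2), Mul(13, q))
Function('j')(a) = Mul(Rational(1, 2), Pow(a, -1), Pow(Add(13, Mul(2, a)), -1)) (Function('j')(a) = Pow(Mul(Add(a, a), Add(13, Add(a, a))), -1) = Pow(Mul(Mul(2, a), Add(13, Mul(2, a))), -1) = Pow(Mul(2, a, Add(13, Mul(2, a))), -1) = Mul(Rational(1, 2), Pow(a, -1), Pow(Add(13, Mul(2, a)), -1)))
Mul(Function('y')(-193), Pow(Function('j')(-40), -1)) = Mul(-193, Pow(Mul(Rational(1, 2), Pow(-40, -1), Pow(Add(13, Mul(2, -40)), -1)), -1)) = Mul(-193, Pow(Mul(Rational(1, 2), Rational(-1, 40), Pow(Add(13, -80), -1)), -1)) = Mul(-193, Pow(Mul(Rational(1, 2), Rational(-1, 40), Pow(-67, -1)), -1)) = Mul(-193, Pow(Mul(Rational(1, 2), Rational(-1, 40), Rational(-1, 67)), -1)) = Mul(-193, Pow(Rational(1, 5360), -1)) = Mul(-193, 5360) = -1034480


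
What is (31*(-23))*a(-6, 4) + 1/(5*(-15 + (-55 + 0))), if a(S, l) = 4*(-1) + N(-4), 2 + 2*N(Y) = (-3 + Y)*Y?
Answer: -2245951/350 ≈ -6417.0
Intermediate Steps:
N(Y) = -1 + Y*(-3 + Y)/2 (N(Y) = -1 + ((-3 + Y)*Y)/2 = -1 + (Y*(-3 + Y))/2 = -1 + Y*(-3 + Y)/2)
a(S, l) = 9 (a(S, l) = 4*(-1) + (-1 + (½)*(-4)² - 3/2*(-4)) = -4 + (-1 + (½)*16 + 6) = -4 + (-1 + 8 + 6) = -4 + 13 = 9)
(31*(-23))*a(-6, 4) + 1/(5*(-15 + (-55 + 0))) = (31*(-23))*9 + 1/(5*(-15 + (-55 + 0))) = -713*9 + 1/(5*(-15 - 55)) = -6417 + 1/(5*(-70)) = -6417 + 1/(-350) = -6417 - 1/350 = -2245951/350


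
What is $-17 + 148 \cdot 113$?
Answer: $16707$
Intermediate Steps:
$-17 + 148 \cdot 113 = -17 + 16724 = 16707$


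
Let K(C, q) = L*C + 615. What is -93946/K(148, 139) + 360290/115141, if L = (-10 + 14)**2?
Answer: -9742291316/343465603 ≈ -28.365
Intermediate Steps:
L = 16 (L = 4**2 = 16)
K(C, q) = 615 + 16*C (K(C, q) = 16*C + 615 = 615 + 16*C)
-93946/K(148, 139) + 360290/115141 = -93946/(615 + 16*148) + 360290/115141 = -93946/(615 + 2368) + 360290*(1/115141) = -93946/2983 + 360290/115141 = -9742291316/343465603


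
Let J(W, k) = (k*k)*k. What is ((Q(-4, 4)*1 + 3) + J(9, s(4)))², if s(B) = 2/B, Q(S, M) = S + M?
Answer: 625/64 ≈ 9.7656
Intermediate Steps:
Q(S, M) = M + S
J(W, k) = k³ (J(W, k) = k²*k = k³)
((Q(-4, 4)*1 + 3) + J(9, s(4)))² = (((4 - 4)*1 + 3) + (2/4)³)² = ((0*1 + 3) + (2*(¼))³)² = ((0 + 3) + (½)³)² = (3 + ⅛)² = (25/8)² = 625/64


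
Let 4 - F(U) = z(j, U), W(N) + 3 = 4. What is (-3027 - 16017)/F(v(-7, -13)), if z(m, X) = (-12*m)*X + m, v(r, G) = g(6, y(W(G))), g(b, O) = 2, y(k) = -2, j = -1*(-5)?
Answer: -19044/119 ≈ -160.03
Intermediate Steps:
j = 5
W(N) = 1 (W(N) = -3 + 4 = 1)
v(r, G) = 2
z(m, X) = m - 12*X*m (z(m, X) = -12*X*m + m = m - 12*X*m)
F(U) = -1 + 60*U (F(U) = 4 - 5*(1 - 12*U) = 4 - (5 - 60*U) = 4 + (-5 + 60*U) = -1 + 60*U)
(-3027 - 16017)/F(v(-7, -13)) = (-3027 - 16017)/(-1 + 60*2) = -19044/(-1 + 120) = -19044/119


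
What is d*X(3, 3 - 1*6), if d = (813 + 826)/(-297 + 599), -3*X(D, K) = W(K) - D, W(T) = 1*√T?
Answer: 1639/302 - 1639*I*√3/906 ≈ 5.4272 - 3.1334*I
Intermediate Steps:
W(T) = √T
X(D, K) = -√K/3 + D/3 (X(D, K) = -(√K - D)/3 = -√K/3 + D/3)
d = 1639/302 ≈ 5.4272
d*X(3, 3 - 1*6) = 1639*(-√(3 - 1*6)/3 + (⅓)*3)/302 = 1639*(-√(3 - 6)/3 + 1)/302 = 1639*(-I*√3/3 + 1)/302 = 1639*(1 - I*√3/3)/302 = 1639/302 - 1639*I*√3/906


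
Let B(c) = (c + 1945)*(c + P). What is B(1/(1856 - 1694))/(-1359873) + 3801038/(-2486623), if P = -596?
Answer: -60004453254591613/88743862371700476 ≈ -0.67615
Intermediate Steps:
B(c) = (-596 + c)*(1945 + c) (B(c) = (c + 1945)*(c - 596) = (1945 + c)*(-596 + c) = (-596 + c)*(1945 + c))
B(1/(1856 - 1694))/(-1359873) + 3801038/(-2486623) = (-1159220 + (1/(1856 - 1694))**2 + 1349/(1856 - 1694))/(-1359873) + 3801038/(-2486623) = (-1159220 + (1/162)**2 + 1349/162)*(-1/1359873) + 3801038*(-1/2486623) = (-1159220 + (1/162)**2 + 1349*(1/162))*(-1/1359873) - 3801038/2486623 = (-1159220 + 1/26244 + 1349/162)*(-1/1359873) - 3801038/2486623 = -30422351141/26244*(-1/1359873) - 3801038/2486623 = 30422351141/35688507012 - 3801038/2486623 = -60004453254591613/88743862371700476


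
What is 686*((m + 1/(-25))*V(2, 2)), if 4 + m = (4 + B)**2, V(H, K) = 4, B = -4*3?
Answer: 4113256/25 ≈ 1.6453e+5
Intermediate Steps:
B = -12
m = 60 (m = -4 + (4 - 12)**2 = -4 + (-8)**2 = -4 + 64 = 60)
686*((m + 1/(-25))*V(2, 2)) = 686*((60 + 1/(-25))*4) = 686*((60 - 1/25)*4) = 686*((1499/25)*4) = 686*(5996/25) = 4113256/25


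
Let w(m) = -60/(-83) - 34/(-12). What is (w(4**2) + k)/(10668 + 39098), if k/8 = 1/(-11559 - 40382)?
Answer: 91983527/1287278111388 ≈ 7.1456e-5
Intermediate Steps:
k = -8/51941 (k = 8/(-11559 - 40382) = 8/(-51941) = 8*(-1/51941) = -8/51941 ≈ -0.00015402)
w(m) = 1771/498 (w(m) = -60*(-1/83) - 34*(-1/12) = 60/83 + 17/6 = 1771/498)
(w(4**2) + k)/(10668 + 39098) = (1771/498 - 8/51941)/(10668 + 39098) = (91983527/25866618)/49766 = (91983527/25866618)*(1/49766) = 91983527/1287278111388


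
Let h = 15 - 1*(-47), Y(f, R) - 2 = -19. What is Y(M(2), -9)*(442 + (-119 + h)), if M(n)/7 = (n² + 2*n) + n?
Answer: -6545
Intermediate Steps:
M(n) = 7*n² + 21*n (M(n) = 7*((n² + 2*n) + n) = 7*(n² + 3*n) = 7*n² + 21*n)
Y(f, R) = -17 (Y(f, R) = 2 - 19 = -17)
h = 62 (h = 15 + 47 = 62)
Y(M(2), -9)*(442 + (-119 + h)) = -17*(442 + (-119 + 62)) = -17*(442 - 57) = -17*385 = -6545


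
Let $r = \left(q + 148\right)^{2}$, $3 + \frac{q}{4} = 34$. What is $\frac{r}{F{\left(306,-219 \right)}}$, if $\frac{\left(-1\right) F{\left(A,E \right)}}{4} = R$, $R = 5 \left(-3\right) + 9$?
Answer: $\frac{9248}{3} \approx 3082.7$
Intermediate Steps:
$q = 124$ ($q = -12 + 4 \cdot 34 = -12 + 136 = 124$)
$R = -6$ ($R = -15 + 9 = -6$)
$F{\left(A,E \right)} = 24$ ($F{\left(A,E \right)} = \left(-4\right) \left(-6\right) = 24$)
$r = 73984$ ($r = \left(124 + 148\right)^{2} = 272^{2} = 73984$)
$\frac{r}{F{\left(306,-219 \right)}} = \frac{73984}{24} = 73984 \cdot \frac{1}{24} = \frac{9248}{3}$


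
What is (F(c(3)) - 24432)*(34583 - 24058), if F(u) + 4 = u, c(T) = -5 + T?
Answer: -257209950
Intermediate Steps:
F(u) = -4 + u
(F(c(3)) - 24432)*(34583 - 24058) = ((-4 + (-5 + 3)) - 24432)*(34583 - 24058) = ((-4 - 2) - 24432)*10525 = (-6 - 24432)*10525 = -24438*10525 = -257209950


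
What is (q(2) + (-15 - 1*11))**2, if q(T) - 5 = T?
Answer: 361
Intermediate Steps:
q(T) = 5 + T
(q(2) + (-15 - 1*11))**2 = ((5 + 2) + (-15 - 1*11))**2 = (7 + (-15 - 11))**2 = (7 - 26)**2 = (-19)**2 = 361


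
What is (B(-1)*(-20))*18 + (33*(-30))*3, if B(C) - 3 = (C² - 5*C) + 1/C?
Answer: -5850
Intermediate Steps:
B(C) = 3 + 1/C + C² - 5*C (B(C) = 3 + ((C² - 5*C) + 1/C) = 3 + (1/C + C² - 5*C) = 3 + 1/C + C² - 5*C)
(B(-1)*(-20))*18 + (33*(-30))*3 = ((3 + 1/(-1) + (-1)² - 5*(-1))*(-20))*18 + (33*(-30))*3 = ((3 - 1 + 1 + 5)*(-20))*18 - 990*3 = (8*(-20))*18 - 2970 = -160*18 - 2970 = -2880 - 2970 = -5850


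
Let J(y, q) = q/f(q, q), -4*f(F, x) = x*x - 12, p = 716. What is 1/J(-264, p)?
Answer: -128161/716 ≈ -179.00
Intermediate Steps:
f(F, x) = 3 - x²/4 (f(F, x) = -(x*x - 12)/4 = -(x² - 12)/4 = -(-12 + x²)/4 = 3 - x²/4)
J(y, q) = q/(3 - q²/4)
1/J(-264, p) = 1/(-4*716/(-12 + 716²)) = 1/(-4*716/(-12 + 512656)) = 1/(-4*716/512644) = 1/(-4*716*1/512644) = 1/(-716/128161) = -128161/716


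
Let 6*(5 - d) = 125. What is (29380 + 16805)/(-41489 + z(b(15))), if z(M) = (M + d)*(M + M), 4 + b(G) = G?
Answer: -138555/124786 ≈ -1.1103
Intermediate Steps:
d = -95/6 (d = 5 - ⅙*125 = 5 - 125/6 = -95/6 ≈ -15.833)
b(G) = -4 + G
z(M) = 2*M*(-95/6 + M) (z(M) = (M - 95/6)*(M + M) = (-95/6 + M)*(2*M) = 2*M*(-95/6 + M))
(29380 + 16805)/(-41489 + z(b(15))) = (29380 + 16805)/(-41489 + (-4 + 15)*(-95 + 6*(-4 + 15))/3) = 46185/(-41489 + (⅓)*11*(-95 + 6*11)) = 46185/(-41489 + (⅓)*11*(-95 + 66)) = 46185/(-41489 + (⅓)*11*(-29)) = 46185/(-41489 - 319/3) = 46185/(-124786/3) = 46185*(-3/124786) = -138555/124786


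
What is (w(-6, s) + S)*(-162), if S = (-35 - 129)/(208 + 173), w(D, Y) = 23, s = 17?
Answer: -464346/127 ≈ -3656.3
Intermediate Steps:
S = -164/381 ≈ -0.43045
(w(-6, s) + S)*(-162) = (23 - 164/381)*(-162) = (8599/381)*(-162) = -464346/127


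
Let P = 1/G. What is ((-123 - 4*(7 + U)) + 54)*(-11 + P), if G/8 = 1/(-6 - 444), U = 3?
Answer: 29321/4 ≈ 7330.3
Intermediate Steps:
G = -4/225 (G = 8/(-6 - 444) = 8/(-450) = 8*(-1/450) = -4/225 ≈ -0.017778)
P = -225/4 (P = 1/(-4/225) = -225/4 ≈ -56.250)
((-123 - 4*(7 + U)) + 54)*(-11 + P) = ((-123 - 4*(7 + 3)) + 54)*(-11 - 225/4) = ((-123 - 4*10) + 54)*(-269/4) = ((-123 - 1*40) + 54)*(-269/4) = ((-123 - 40) + 54)*(-269/4) = (-163 + 54)*(-269/4) = -109*(-269/4) = 29321/4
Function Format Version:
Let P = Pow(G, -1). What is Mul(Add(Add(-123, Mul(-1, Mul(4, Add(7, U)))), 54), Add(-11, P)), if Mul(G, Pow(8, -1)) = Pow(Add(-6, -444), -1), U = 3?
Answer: Rational(29321, 4) ≈ 7330.3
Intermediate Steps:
G = Rational(-4, 225) (G = Mul(8, Pow(Add(-6, -444), -1)) = Mul(8, Pow(-450, -1)) = Mul(8, Rational(-1, 450)) = Rational(-4, 225) ≈ -0.017778)
P = Rational(-225, 4) (P = Pow(Rational(-4, 225), -1) = Rational(-225, 4) ≈ -56.250)
Mul(Add(Add(-123, Mul(-1, Mul(4, Add(7, U)))), 54), Add(-11, P)) = Mul(Add(Add(-123, Mul(-1, Mul(4, Add(7, 3)))), 54), Add(-11, Rational(-225, 4))) = Mul(Add(Add(-123, Mul(-1, Mul(4, 10))), 54), Rational(-269, 4)) = Mul(Add(Add(-123, Mul(-1, 40)), 54), Rational(-269, 4)) = Mul(Add(Add(-123, -40), 54), Rational(-269, 4)) = Mul(Add(-163, 54), Rational(-269, 4)) = Mul(-109, Rational(-269, 4)) = Rational(29321, 4)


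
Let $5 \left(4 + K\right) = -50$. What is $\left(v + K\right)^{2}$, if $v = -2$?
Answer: $256$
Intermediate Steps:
$K = -14$ ($K = -4 + \frac{1}{5} \left(-50\right) = -4 - 10 = -14$)
$\left(v + K\right)^{2} = \left(-2 - 14\right)^{2} = \left(-16\right)^{2} = 256$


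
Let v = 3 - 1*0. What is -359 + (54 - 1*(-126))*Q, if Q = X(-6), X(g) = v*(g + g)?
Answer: -6839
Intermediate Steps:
v = 3 (v = 3 + 0 = 3)
X(g) = 6*g (X(g) = 3*(g + g) = 3*(2*g) = 6*g)
Q = -36 (Q = 6*(-6) = -36)
-359 + (54 - 1*(-126))*Q = -359 + (54 - 1*(-126))*(-36) = -359 + (54 + 126)*(-36) = -359 + 180*(-36) = -359 - 6480 = -6839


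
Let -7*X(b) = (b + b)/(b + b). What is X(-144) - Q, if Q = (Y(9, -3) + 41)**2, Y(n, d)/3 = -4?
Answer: -5888/7 ≈ -841.14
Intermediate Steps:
Y(n, d) = -12 (Y(n, d) = 3*(-4) = -12)
X(b) = -1/7 (X(b) = -(b + b)/(7*(b + b)) = -2*b/(7*(2*b)) = -2*b*1/(2*b)/7 = -1/7*1 = -1/7)
Q = 841 (Q = (-12 + 41)**2 = 29**2 = 841)
X(-144) - Q = -1/7 - 1*841 = -1/7 - 841 = -5888/7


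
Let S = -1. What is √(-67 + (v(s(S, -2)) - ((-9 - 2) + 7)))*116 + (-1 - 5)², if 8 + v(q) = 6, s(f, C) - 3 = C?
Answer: 36 + 116*I*√65 ≈ 36.0 + 935.22*I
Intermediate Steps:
s(f, C) = 3 + C
v(q) = -2 (v(q) = -8 + 6 = -2)
√(-67 + (v(s(S, -2)) - ((-9 - 2) + 7)))*116 + (-1 - 5)² = √(-67 + (-2 - ((-9 - 2) + 7)))*116 + (-1 - 5)² = √(-67 + (-2 - (-11 + 7)))*116 + (-6)² = √(-67 + (-2 - 1*(-4)))*116 + 36 = √(-67 + (-2 + 4))*116 + 36 = √(-67 + 2)*116 + 36 = √(-65)*116 + 36 = (I*√65)*116 + 36 = 116*I*√65 + 36 = 36 + 116*I*√65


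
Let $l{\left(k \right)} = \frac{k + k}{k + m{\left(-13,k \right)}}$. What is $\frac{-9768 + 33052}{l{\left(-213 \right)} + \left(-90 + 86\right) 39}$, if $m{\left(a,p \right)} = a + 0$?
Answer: $- \frac{2631092}{17415} \approx -151.08$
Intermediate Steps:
$m{\left(a,p \right)} = a$
$l{\left(k \right)} = \frac{2 k}{-13 + k}$ ($l{\left(k \right)} = \frac{k + k}{k - 13} = \frac{2 k}{-13 + k}$)
$\frac{-9768 + 33052}{l{\left(-213 \right)} + \left(-90 + 86\right) 39} = \frac{-9768 + 33052}{2 \left(-213\right) \frac{1}{-13 - 213} + \left(-90 + 86\right) 39} = \frac{23284}{2 \left(-213\right) \frac{1}{-226} - 156} = \frac{23284}{2 \left(-213\right) \left(- \frac{1}{226}\right) - 156} = \frac{23284}{\frac{213}{113} - 156} = \frac{23284}{- \frac{17415}{113}} = 23284 \left(- \frac{113}{17415}\right) = - \frac{2631092}{17415}$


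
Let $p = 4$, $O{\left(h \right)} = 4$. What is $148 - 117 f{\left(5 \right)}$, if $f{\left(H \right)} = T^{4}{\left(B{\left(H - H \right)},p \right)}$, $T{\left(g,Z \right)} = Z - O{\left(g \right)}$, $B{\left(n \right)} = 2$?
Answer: $148$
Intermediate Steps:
$T{\left(g,Z \right)} = -4 + Z$ ($T{\left(g,Z \right)} = Z - 4 = -4 + Z$)
$f{\left(H \right)} = 0$ ($f{\left(H \right)} = \left(-4 + 4\right)^{4} = 0^{4} = 0$)
$148 - 117 f{\left(5 \right)} = 148 - 0 = 148 + 0 = 148$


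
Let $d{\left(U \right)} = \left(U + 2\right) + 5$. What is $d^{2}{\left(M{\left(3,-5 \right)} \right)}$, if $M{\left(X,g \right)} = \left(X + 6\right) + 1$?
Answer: $289$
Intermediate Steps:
$M{\left(X,g \right)} = 7 + X$ ($M{\left(X,g \right)} = \left(6 + X\right) + 1 = 7 + X$)
$d{\left(U \right)} = 7 + U$ ($d{\left(U \right)} = \left(2 + U\right) + 5 = 7 + U$)
$d^{2}{\left(M{\left(3,-5 \right)} \right)} = \left(7 + \left(7 + 3\right)\right)^{2} = \left(7 + 10\right)^{2} = 17^{2} = 289$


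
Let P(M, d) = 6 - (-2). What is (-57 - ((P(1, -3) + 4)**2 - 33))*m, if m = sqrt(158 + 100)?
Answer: -168*sqrt(258) ≈ -2698.5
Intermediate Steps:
P(M, d) = 8 (P(M, d) = 6 - 1*(-2) = 6 + 2 = 8)
m = sqrt(258) ≈ 16.062
(-57 - ((P(1, -3) + 4)**2 - 33))*m = (-57 - ((8 + 4)**2 - 33))*sqrt(258) = (-57 - (12**2 - 33))*sqrt(258) = (-57 - (144 - 33))*sqrt(258) = (-57 - 1*111)*sqrt(258) = (-57 - 111)*sqrt(258) = -168*sqrt(258)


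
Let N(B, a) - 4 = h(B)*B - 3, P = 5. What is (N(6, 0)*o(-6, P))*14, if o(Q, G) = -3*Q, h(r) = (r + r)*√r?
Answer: 252 + 18144*√6 ≈ 44696.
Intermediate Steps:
h(r) = 2*r^(3/2) (h(r) = (2*r)*√r = 2*r^(3/2))
N(B, a) = 1 + 2*B^(5/2) (N(B, a) = 4 + ((2*B^(3/2))*B - 3) = 4 + (2*B^(5/2) - 3) = 4 + (-3 + 2*B^(5/2)) = 1 + 2*B^(5/2))
(N(6, 0)*o(-6, P))*14 = ((1 + 2*6^(5/2))*(-3*(-6)))*14 = ((1 + 2*(36*√6))*18)*14 = ((1 + 72*√6)*18)*14 = (18 + 1296*√6)*14 = 252 + 18144*√6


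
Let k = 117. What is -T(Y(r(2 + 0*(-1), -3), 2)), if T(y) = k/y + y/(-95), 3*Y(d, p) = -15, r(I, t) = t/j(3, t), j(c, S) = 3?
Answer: 2218/95 ≈ 23.347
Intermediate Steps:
r(I, t) = t/3
Y(d, p) = -5 (Y(d, p) = (⅓)*(-15) = -5)
T(y) = 117/y - y/95 (T(y) = 117/y + y/(-95) = 117/y + y*(-1/95) = 117/y - y/95)
-T(Y(r(2 + 0*(-1), -3), 2)) = -(117/(-5) - 1/95*(-5)) = -(117*(-⅕) + 1/19) = -(-117/5 + 1/19) = -1*(-2218/95) = 2218/95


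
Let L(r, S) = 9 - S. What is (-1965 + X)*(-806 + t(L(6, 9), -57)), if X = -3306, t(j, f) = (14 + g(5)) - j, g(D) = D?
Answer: 4148277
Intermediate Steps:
t(j, f) = 19 - j (t(j, f) = (14 + 5) - j = 19 - j)
(-1965 + X)*(-806 + t(L(6, 9), -57)) = (-1965 - 3306)*(-806 + (19 - (9 - 1*9))) = -5271*(-806 + (19 - (9 - 9))) = -5271*(-806 + (19 - 1*0)) = -5271*(-806 + (19 + 0)) = -5271*(-806 + 19) = -5271*(-787) = 4148277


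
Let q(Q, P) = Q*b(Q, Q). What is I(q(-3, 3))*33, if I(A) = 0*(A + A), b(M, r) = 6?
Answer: 0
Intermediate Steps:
q(Q, P) = 6*Q (q(Q, P) = Q*6 = 6*Q)
I(A) = 0 (I(A) = 0*(2*A) = 0)
I(q(-3, 3))*33 = 0*33 = 0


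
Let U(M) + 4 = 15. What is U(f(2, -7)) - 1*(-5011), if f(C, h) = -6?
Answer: 5022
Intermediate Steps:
U(M) = 11 (U(M) = -4 + 15 = 11)
U(f(2, -7)) - 1*(-5011) = 11 - 1*(-5011) = 11 + 5011 = 5022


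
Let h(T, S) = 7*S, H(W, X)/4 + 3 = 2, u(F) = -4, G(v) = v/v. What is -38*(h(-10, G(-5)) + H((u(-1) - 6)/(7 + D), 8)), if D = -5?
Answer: -114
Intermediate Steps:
G(v) = 1
H(W, X) = -4 (H(W, X) = -12 + 4*2 = -12 + 8 = -4)
-38*(h(-10, G(-5)) + H((u(-1) - 6)/(7 + D), 8)) = -38*(7*1 - 4) = -38*(7 - 4) = -38*3 = -114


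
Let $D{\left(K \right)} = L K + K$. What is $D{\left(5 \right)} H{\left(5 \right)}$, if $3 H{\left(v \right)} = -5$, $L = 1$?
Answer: $- \frac{50}{3} \approx -16.667$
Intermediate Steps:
$D{\left(K \right)} = 2 K$ ($D{\left(K \right)} = 1 K + K = K + K = 2 K$)
$H{\left(v \right)} = - \frac{5}{3}$ ($H{\left(v \right)} = \frac{1}{3} \left(-5\right) = - \frac{5}{3}$)
$D{\left(5 \right)} H{\left(5 \right)} = 2 \cdot 5 \left(- \frac{5}{3}\right) = 10 \left(- \frac{5}{3}\right) = - \frac{50}{3}$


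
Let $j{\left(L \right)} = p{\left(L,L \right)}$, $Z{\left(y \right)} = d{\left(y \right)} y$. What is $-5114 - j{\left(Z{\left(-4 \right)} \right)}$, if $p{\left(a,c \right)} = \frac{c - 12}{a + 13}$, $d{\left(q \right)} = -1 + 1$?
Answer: $- \frac{66470}{13} \approx -5113.1$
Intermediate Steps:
$d{\left(q \right)} = 0$
$p{\left(a,c \right)} = \frac{-12 + c}{13 + a}$
$Z{\left(y \right)} = 0$ ($Z{\left(y \right)} = 0 y = 0$)
$j{\left(L \right)} = \frac{-12 + L}{13 + L}$
$-5114 - j{\left(Z{\left(-4 \right)} \right)} = -5114 - \frac{-12 + 0}{13 + 0} = -5114 - \frac{1}{13} \left(-12\right) = -5114 - - \frac{12}{13} = -5114 + \frac{12}{13} = - \frac{66470}{13}$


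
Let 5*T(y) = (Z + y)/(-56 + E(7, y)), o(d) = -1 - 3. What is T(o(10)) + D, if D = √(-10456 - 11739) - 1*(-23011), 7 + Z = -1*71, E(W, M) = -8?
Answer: 3681801/160 + I*√22195 ≈ 23011.0 + 148.98*I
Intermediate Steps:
o(d) = -4
Z = -78 (Z = -7 - 1*71 = -7 - 71 = -78)
T(y) = 39/160 - y/320 (T(y) = ((-78 + y)/(-56 - 8))/5 = ((-78 + y)/(-64))/5 = ((-78 + y)*(-1/64))/5 = (39/32 - y/64)/5 = 39/160 - y/320)
D = 23011 + I*√22195 (D = √(-22195) + 23011 = I*√22195 + 23011 = 23011 + I*√22195 ≈ 23011.0 + 148.98*I)
T(o(10)) + D = (39/160 - 1/320*(-4)) + (23011 + I*√22195) = (39/160 + 1/80) + (23011 + I*√22195) = 41/160 + (23011 + I*√22195) = 3681801/160 + I*√22195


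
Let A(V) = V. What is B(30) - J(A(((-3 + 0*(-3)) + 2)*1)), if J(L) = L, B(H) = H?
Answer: 31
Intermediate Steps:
B(30) - J(A(((-3 + 0*(-3)) + 2)*1)) = 30 - ((-3 + 0*(-3)) + 2) = 30 - ((-3 + 0) + 2) = 30 - (-3 + 2) = 30 - (-1) = 30 - 1*(-1) = 30 + 1 = 31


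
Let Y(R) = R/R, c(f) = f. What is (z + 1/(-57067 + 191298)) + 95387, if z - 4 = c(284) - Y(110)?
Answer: 12842416695/134231 ≈ 95674.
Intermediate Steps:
Y(R) = 1
z = 287 (z = 4 + (284 - 1*1) = 4 + (284 - 1) = 4 + 283 = 287)
(z + 1/(-57067 + 191298)) + 95387 = (287 + 1/(-57067 + 191298)) + 95387 = (287 + 1/134231) + 95387 = 38524298/134231 + 95387 = 12842416695/134231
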